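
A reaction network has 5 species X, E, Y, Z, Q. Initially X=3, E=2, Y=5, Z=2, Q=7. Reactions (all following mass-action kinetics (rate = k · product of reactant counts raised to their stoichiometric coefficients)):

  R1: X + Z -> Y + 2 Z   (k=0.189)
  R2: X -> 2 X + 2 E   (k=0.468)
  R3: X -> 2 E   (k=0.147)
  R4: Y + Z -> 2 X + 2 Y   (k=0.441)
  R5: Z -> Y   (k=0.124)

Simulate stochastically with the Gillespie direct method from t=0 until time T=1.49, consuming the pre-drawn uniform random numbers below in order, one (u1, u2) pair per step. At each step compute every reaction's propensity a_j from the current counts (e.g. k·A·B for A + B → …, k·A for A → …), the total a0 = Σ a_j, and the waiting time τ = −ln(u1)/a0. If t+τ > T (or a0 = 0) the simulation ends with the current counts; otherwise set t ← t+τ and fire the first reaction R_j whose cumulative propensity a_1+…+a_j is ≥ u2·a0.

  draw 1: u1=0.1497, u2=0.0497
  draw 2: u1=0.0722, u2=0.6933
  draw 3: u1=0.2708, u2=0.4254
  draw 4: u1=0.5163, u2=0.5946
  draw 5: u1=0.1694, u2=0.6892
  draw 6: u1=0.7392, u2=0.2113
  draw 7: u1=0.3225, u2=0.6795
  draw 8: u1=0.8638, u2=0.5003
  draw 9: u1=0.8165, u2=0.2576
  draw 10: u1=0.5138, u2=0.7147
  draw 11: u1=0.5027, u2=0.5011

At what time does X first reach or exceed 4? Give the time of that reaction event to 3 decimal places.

t=0.000: X=3 E=2 Y=5 Z=2 Q=7
Draw 1: a1=1.134, a2=1.404, a3=0.441, a4=4.410, a5=0.248, a0=7.637; τ=−ln(0.1497)/7.637=0.249 → t=0.249; u2·a0=0.0497·7.637=0.380 ≤ a1=1.134 → R1 fires; X=2 E=2 Y=6 Z=3 Q=7
Draw 2: a1=1.134, a2=0.936, a3=0.294, a4=7.938, a5=0.372, a0=10.674; τ=−ln(0.0722)/10.674=0.246 → t=0.495; u2·a0=0.6933·10.674=7.400; a1+…+a3=2.364 < 7.400 ≤ a1+…+a4=10.302 → R4 fires; X=4 E=2 Y=7 Z=2 Q=7
Draw 3: a1=1.512, a2=1.872, a3=0.588, a4=6.174, a5=0.248, a0=10.394; τ=−ln(0.2708)/10.394=0.126 → t=0.621; u2·a0=0.4254·10.394=4.422; a1+…+a3=3.972 < 4.422 ≤ a1+…+a4=10.146 → R4 fires; X=6 E=2 Y=8 Z=1 Q=7
Draw 4: a1=1.134, a2=2.808, a3=0.882, a4=3.528, a5=0.124, a0=8.476; τ=−ln(0.5163)/8.476=0.078 → t=0.699; u2·a0=0.5946·8.476=5.040; a1+…+a3=4.824 < 5.040 ≤ a1+…+a4=8.352 → R4 fires; X=8 E=2 Y=9 Z=0 Q=7
Draw 5: a1=0.000, a2=3.744, a3=1.176, a4=0.000, a5=0.000, a0=4.920; τ=−ln(0.1694)/4.920=0.361 → t=1.059; u2·a0=0.6892·4.920=3.391; a1=0.000 < 3.391 ≤ a1+a2=3.744 → R2 fires; X=9 E=4 Y=9 Z=0 Q=7
Draw 6: a1=0.000, a2=4.212, a3=1.323, a4=0.000, a5=0.000, a0=5.535; τ=−ln(0.7392)/5.535=0.055 → t=1.114; u2·a0=0.2113·5.535=1.170; a1=0.000 < 1.170 ≤ a1+a2=4.212 → R2 fires; X=10 E=6 Y=9 Z=0 Q=7
Draw 7: a1=0.000, a2=4.680, a3=1.470, a4=0.000, a5=0.000, a0=6.150; τ=−ln(0.3225)/6.150=0.184 → t=1.298; u2·a0=0.6795·6.150=4.179; a1=0.000 < 4.179 ≤ a1+a2=4.680 → R2 fires; X=11 E=8 Y=9 Z=0 Q=7
Draw 8: a1=0.000, a2=5.148, a3=1.617, a4=0.000, a5=0.000, a0=6.765; τ=−ln(0.8638)/6.765=0.022 → t=1.320; u2·a0=0.5003·6.765=3.385; a1=0.000 < 3.385 ≤ a1+a2=5.148 → R2 fires; X=12 E=10 Y=9 Z=0 Q=7
Draw 9: a1=0.000, a2=5.616, a3=1.764, a4=0.000, a5=0.000, a0=7.380; τ=−ln(0.8165)/7.380=0.027 → t=1.347; u2·a0=0.2576·7.380=1.901; a1=0.000 < 1.901 ≤ a1+a2=5.616 → R2 fires; X=13 E=12 Y=9 Z=0 Q=7
Draw 10: a1=0.000, a2=6.084, a3=1.911, a4=0.000, a5=0.000, a0=7.995; τ=−ln(0.5138)/7.995=0.083 → t=1.430; u2·a0=0.7147·7.995=5.714; a1=0.000 < 5.714 ≤ a1+a2=6.084 → R2 fires; X=14 E=14 Y=9 Z=0 Q=7
Draw 11: a1=0.000, a2=6.552, a3=2.058, a4=0.000, a5=0.000, a0=8.610; τ=−ln(0.5027)/8.610=0.080 → t=1.510 > T=1.49: stop.
X first becomes ≥ 4 when it reaches 4 at the event at t=0.495.

Threshold first reached at t = 0.495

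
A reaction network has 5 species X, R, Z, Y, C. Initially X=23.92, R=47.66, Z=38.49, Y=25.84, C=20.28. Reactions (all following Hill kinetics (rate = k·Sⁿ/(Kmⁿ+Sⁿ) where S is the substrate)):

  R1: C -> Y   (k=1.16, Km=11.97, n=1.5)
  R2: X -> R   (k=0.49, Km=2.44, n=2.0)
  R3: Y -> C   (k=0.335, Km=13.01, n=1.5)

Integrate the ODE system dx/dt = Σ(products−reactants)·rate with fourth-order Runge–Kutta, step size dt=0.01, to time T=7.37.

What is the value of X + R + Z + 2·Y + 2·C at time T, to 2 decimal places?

Value at T = 202.31

Check how each reaction changes W = X + R + Z + 2·Y + 2·C (weight of products minus weight of reactants):
R1: C -> Y: (2·1) − (2·1) = 2 − 2 = 0
R2: X -> R: (1·1) − (1·1) = 1 − 1 = 0
R3: Y -> C: (2·1) − (2·1) = 2 − 2 = 0
Every reaction leaves W unchanged, so W is conserved and no simulation is needed: W(T) = W(0) = 23.92 + 47.66 + 38.49 + 2·25.84 + 2·20.28 = 202.31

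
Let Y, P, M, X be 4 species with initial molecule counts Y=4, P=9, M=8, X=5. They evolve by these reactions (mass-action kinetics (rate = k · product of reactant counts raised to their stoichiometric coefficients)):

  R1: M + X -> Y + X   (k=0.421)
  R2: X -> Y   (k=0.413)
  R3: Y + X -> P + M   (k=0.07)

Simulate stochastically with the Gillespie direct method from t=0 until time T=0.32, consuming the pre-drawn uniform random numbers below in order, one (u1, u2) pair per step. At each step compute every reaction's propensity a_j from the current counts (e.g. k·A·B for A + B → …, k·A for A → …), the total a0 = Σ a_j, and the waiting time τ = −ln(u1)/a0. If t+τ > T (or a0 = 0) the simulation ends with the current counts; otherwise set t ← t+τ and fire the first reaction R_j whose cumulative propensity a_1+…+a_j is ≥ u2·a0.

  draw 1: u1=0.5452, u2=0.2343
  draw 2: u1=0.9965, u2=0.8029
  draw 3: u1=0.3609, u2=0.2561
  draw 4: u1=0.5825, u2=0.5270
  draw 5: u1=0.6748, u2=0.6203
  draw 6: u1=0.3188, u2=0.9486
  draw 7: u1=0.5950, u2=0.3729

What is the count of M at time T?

t=0.000: Y=4 P=9 M=8 X=5
Draw 1: a1=16.840, a2=2.065, a3=1.400, a0=20.305; τ=−ln(0.5452)/20.305=0.030 → t=0.030; u2·a0=0.2343·20.305=4.757 ≤ a1=16.840 → R1 fires; Y=5 P=9 M=7 X=5
Draw 2: a1=14.735, a2=2.065, a3=1.750, a0=18.550; τ=−ln(0.9965)/18.550=0.000 → t=0.030; u2·a0=0.8029·18.550=14.894; a1=14.735 < 14.894 ≤ a1+a2=16.800 → R2 fires; Y=6 P=9 M=7 X=4
Draw 3: a1=11.788, a2=1.652, a3=1.680, a0=15.120; τ=−ln(0.3609)/15.120=0.067 → t=0.097; u2·a0=0.2561·15.120=3.872 ≤ a1=11.788 → R1 fires; Y=7 P=9 M=6 X=4
Draw 4: a1=10.104, a2=1.652, a3=1.960, a0=13.716; τ=−ln(0.5825)/13.716=0.039 → t=0.137; u2·a0=0.5270·13.716=7.228 ≤ a1=10.104 → R1 fires; Y=8 P=9 M=5 X=4
Draw 5: a1=8.420, a2=1.652, a3=2.240, a0=12.312; τ=−ln(0.6748)/12.312=0.032 → t=0.169; u2·a0=0.6203·12.312=7.637 ≤ a1=8.420 → R1 fires; Y=9 P=9 M=4 X=4
Draw 6: a1=6.736, a2=1.652, a3=2.520, a0=10.908; τ=−ln(0.3188)/10.908=0.105 → t=0.274; u2·a0=0.9486·10.908=10.347; a1+a2=8.388 < 10.347 ≤ a1+…+a3=10.908 → R3 fires; Y=8 P=10 M=5 X=3
Draw 7: a1=6.315, a2=1.239, a3=1.680, a0=9.234; τ=−ln(0.5950)/9.234=0.056 → t=0.330 > T=0.32: stop.
Read off M at T=0.32: 5

M at T = 5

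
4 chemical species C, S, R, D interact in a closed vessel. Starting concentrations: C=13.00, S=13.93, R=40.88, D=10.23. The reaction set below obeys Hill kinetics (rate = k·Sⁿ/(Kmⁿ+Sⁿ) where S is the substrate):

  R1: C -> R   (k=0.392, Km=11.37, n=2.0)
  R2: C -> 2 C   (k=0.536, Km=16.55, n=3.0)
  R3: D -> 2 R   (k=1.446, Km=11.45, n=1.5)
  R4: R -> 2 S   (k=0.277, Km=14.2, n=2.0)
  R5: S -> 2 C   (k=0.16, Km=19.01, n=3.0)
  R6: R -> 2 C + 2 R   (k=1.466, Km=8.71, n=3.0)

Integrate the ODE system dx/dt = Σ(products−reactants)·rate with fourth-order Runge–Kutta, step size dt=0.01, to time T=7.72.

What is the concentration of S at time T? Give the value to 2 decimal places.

RK4 with dt=0.01: 772 steps to T=7.72. Trajectory (selected grid times):
t=0.00: C=13.00 S=13.93 R=40.88 D=10.23
t=0.86: C=15.55 S=14.32 R=43.23 D=9.67
t=1.72: C=18.15 S=14.71 R=45.56 D=9.14
t=2.57: C=20.74 S=15.09 R=47.83 D=8.64
t=3.43: C=23.40 S=15.49 R=50.09 D=8.16
t=4.29: C=26.09 S=15.88 R=52.31 D=7.71
t=5.15: C=28.79 S=16.27 R=54.49 D=7.28
t=6.00: C=31.48 S=16.66 R=56.61 D=6.88
t=6.86: C=34.21 S=17.05 R=58.71 D=6.49
t=7.72: C=36.96 S=17.45 R=60.77 D=6.13
Read off S at T=7.72: 17.45

S at T = 17.45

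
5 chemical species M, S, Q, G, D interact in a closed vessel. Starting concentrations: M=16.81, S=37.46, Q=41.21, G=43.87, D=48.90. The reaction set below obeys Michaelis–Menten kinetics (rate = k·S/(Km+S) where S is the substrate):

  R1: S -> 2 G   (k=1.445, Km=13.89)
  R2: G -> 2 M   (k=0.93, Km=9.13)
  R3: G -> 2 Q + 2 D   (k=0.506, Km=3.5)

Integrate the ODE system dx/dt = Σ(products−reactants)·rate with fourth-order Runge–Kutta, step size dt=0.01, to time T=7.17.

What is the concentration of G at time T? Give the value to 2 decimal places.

G at T = 49.58

RK4 with dt=0.01: 717 steps to T=7.17. Trajectory (selected grid times):
t=0.00: M=16.81 S=37.46 Q=41.21 G=43.87 D=48.90
t=0.80: M=18.04 S=36.62 Q=41.96 G=44.56 D=49.65
t=1.59: M=19.26 S=35.79 Q=42.70 G=45.23 D=50.39
t=2.39: M=20.50 S=34.96 Q=43.45 G=45.89 D=51.14
t=3.19: M=21.75 S=34.14 Q=44.21 G=46.54 D=51.90
t=3.98: M=22.98 S=33.33 Q=44.95 G=47.17 D=52.64
t=4.78: M=24.22 S=32.52 Q=45.70 G=47.80 D=53.39
t=5.58: M=25.48 S=31.71 Q=46.46 G=48.41 D=54.15
t=6.37: M=26.71 S=30.92 Q=47.20 G=49.00 D=54.89
t=7.17: M=27.97 S=30.13 Q=47.96 G=49.58 D=55.65
Read off G at T=7.17: 49.58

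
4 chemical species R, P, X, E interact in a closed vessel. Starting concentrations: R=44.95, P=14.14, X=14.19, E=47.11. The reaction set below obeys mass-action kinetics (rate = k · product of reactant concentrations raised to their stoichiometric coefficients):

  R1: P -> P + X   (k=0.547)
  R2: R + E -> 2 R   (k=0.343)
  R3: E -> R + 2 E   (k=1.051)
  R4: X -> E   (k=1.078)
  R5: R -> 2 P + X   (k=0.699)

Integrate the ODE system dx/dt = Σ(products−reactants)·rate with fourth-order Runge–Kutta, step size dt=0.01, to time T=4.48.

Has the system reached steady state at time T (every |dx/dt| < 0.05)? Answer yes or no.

Steady state at T: no

RK4 with dt=0.01: 448 steps to T=4.48. Trajectory (selected grid times):
t=0.00: R=44.95 P=14.14 X=14.19 E=47.11
t=0.50: R=81.52 P=72.24 X=40.42 E=1.53
t=1.00: R=83.27 P=128.95 X=67.30 E=2.58
t=1.49: R=98.16 P=190.42 X=97.37 E=3.19
t=1.99: R=125.13 P=267.77 X=135.86 E=3.49
t=2.49: R=164.68 P=368.27 X=186.27 E=3.62
t=2.99: R=219.44 P=501.52 X=253.36 E=3.68
t=3.48: R=292.12 P=675.51 X=341.09 E=3.71
t=3.98: R=391.88 P=912.84 X=460.84 E=3.72
t=4.48: R=526.12 P=1231.37 X=621.60 E=3.73
Rates at T: R1=673.5584, R2=673.9897, R3=3.9254, R4=670.0804, R5=367.7566
dx/dt at T (Σ net stoichiometry × rate): R=+310.1585, P=+735.5131, X=+371.2346, E=+0.0160
Largest |dx/dt| is |+735.5131| (P) ≥ 0.05 → not steady.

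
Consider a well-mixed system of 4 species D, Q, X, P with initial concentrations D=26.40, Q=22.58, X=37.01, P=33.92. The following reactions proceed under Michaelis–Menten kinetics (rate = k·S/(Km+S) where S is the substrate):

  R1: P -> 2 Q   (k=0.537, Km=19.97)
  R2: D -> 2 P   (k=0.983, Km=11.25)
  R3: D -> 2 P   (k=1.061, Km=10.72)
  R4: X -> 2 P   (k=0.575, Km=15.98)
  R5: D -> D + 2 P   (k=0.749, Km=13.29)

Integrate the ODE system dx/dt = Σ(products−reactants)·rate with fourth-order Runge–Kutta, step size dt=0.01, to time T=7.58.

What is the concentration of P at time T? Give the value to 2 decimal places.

RK4 with dt=0.01: 758 steps to T=7.58. Trajectory (selected grid times):
t=0.00: D=26.40 Q=22.58 X=37.01 P=33.92
t=0.84: D=25.20 Q=23.16 X=36.67 P=37.54
t=1.68: D=24.01 Q=23.76 X=36.34 P=41.11
t=2.53: D=22.83 Q=24.38 X=36.00 P=44.65
t=3.37: D=21.68 Q=25.01 X=35.66 P=48.09
t=4.21: D=20.55 Q=25.65 X=35.33 P=51.47
t=5.05: D=19.44 Q=26.31 X=35.00 P=54.78
t=5.90: D=18.34 Q=26.98 X=34.66 P=58.06
t=6.74: D=17.28 Q=27.66 X=34.33 P=61.22
t=7.58: D=16.24 Q=28.34 X=34.00 P=64.32
Read off P at T=7.58: 64.32

P at T = 64.32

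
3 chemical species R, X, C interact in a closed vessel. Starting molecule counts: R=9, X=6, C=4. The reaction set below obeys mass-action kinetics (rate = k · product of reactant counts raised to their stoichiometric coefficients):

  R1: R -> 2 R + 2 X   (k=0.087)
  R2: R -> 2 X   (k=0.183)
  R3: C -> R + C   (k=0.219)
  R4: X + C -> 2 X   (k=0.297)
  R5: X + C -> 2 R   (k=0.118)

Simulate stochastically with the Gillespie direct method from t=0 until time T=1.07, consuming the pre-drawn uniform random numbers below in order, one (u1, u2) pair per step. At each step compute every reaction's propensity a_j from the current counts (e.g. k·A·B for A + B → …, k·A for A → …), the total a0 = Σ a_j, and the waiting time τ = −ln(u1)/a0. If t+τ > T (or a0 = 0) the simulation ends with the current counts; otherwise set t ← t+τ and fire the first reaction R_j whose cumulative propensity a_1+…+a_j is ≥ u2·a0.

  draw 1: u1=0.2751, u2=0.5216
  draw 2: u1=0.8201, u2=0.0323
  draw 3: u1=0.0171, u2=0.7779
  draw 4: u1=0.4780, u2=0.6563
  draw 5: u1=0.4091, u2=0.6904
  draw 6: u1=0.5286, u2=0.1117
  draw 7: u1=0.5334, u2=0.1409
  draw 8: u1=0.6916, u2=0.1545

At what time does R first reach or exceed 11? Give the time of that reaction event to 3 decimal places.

t=0.000: R=9 X=6 C=4
Draw 1: a1=0.783, a2=1.647, a3=0.876, a4=7.128, a5=2.832, a0=13.266; τ=−ln(0.2751)/13.266=0.097 → t=0.097; u2·a0=0.5216·13.266=6.920; a1+…+a3=3.306 < 6.920 ≤ a1+…+a4=10.434 → R4 fires; R=9 X=7 C=3
Draw 2: a1=0.783, a2=1.647, a3=0.657, a4=6.237, a5=2.478, a0=11.802; τ=−ln(0.8201)/11.802=0.017 → t=0.114; u2·a0=0.0323·11.802=0.381 ≤ a1=0.783 → R1 fires; R=10 X=9 C=3
Draw 3: a1=0.870, a2=1.830, a3=0.657, a4=8.019, a5=3.186, a0=14.562; τ=−ln(0.0171)/14.562=0.279 → t=0.393; u2·a0=0.7779·14.562=11.328; a1+…+a3=3.357 < 11.328 ≤ a1+…+a4=11.376 → R4 fires; R=10 X=10 C=2
Draw 4: a1=0.870, a2=1.830, a3=0.438, a4=5.940, a5=2.360, a0=11.438; τ=−ln(0.4780)/11.438=0.065 → t=0.458; u2·a0=0.6563·11.438=7.507; a1+…+a3=3.138 < 7.507 ≤ a1+…+a4=9.078 → R4 fires; R=10 X=11 C=1
Draw 5: a1=0.870, a2=1.830, a3=0.219, a4=3.267, a5=1.298, a0=7.484; τ=−ln(0.4091)/7.484=0.119 → t=0.577; u2·a0=0.6904·7.484=5.167; a1+…+a3=2.919 < 5.167 ≤ a1+…+a4=6.186 → R4 fires; R=10 X=12 C=0
Draw 6: a1=0.870, a2=1.830, a3=0.000, a4=0.000, a5=0.000, a0=2.700; τ=−ln(0.5286)/2.700=0.236 → t=0.814; u2·a0=0.1117·2.700=0.302 ≤ a1=0.870 → R1 fires; R=11 X=14 C=0
Draw 7: a1=0.957, a2=2.013, a3=0.000, a4=0.000, a5=0.000, a0=2.970; τ=−ln(0.5334)/2.970=0.212 → t=1.025; u2·a0=0.1409·2.970=0.418 ≤ a1=0.957 → R1 fires; R=12 X=16 C=0
Draw 8: a1=1.044, a2=2.196, a3=0.000, a4=0.000, a5=0.000, a0=3.240; τ=−ln(0.6916)/3.240=0.114 → t=1.139 > T=1.07: stop.
R first becomes ≥ 11 when it reaches 11 at the event at t=0.814.

Threshold first reached at t = 0.814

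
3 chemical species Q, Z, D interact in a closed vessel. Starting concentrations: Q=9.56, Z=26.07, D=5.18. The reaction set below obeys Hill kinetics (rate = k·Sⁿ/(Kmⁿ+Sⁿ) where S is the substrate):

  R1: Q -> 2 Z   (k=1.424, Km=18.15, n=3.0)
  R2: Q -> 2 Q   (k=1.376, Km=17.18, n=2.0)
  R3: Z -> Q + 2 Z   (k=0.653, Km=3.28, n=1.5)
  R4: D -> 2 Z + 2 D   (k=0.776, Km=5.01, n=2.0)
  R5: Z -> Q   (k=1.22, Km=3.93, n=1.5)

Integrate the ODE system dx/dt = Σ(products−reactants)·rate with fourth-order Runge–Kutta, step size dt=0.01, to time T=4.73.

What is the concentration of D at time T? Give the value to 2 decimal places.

D at T = 7.40

RK4 with dt=0.01: 473 steps to T=4.73. Trajectory (selected grid times):
t=0.00: Q=9.56 Z=26.07 D=5.18
t=0.53: Q=10.58 Z=26.44 D=5.40
t=1.05: Q=11.58 Z=26.89 D=5.62
t=1.58: Q=12.59 Z=27.42 D=5.85
t=2.10: Q=13.58 Z=28.02 D=6.09
t=2.63: Q=14.58 Z=28.71 D=6.34
t=3.15: Q=15.55 Z=29.48 D=6.59
t=3.68: Q=16.54 Z=30.34 D=6.85
t=4.20: Q=17.49 Z=31.26 D=7.12
t=4.73: Q=18.46 Z=32.28 D=7.40
Read off D at T=4.73: 7.40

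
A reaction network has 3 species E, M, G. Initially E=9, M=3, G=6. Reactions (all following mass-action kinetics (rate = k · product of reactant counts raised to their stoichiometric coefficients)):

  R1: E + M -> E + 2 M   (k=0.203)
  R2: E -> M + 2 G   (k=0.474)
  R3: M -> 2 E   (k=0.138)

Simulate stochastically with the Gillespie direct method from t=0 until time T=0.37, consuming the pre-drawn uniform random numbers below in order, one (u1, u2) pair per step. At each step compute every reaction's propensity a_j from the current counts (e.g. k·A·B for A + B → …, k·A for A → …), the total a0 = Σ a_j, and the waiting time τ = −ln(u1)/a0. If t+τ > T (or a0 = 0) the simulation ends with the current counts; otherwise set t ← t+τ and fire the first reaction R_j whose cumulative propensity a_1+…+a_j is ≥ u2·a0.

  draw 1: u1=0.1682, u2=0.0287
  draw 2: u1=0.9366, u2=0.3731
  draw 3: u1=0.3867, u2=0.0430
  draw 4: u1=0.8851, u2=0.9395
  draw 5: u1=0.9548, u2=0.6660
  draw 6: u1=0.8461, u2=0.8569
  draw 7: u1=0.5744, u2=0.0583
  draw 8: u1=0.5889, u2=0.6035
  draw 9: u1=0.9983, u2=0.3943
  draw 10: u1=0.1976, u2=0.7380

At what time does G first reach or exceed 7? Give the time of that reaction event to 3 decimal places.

t=0.000: E=9 M=3 G=6
Draw 1: a1=5.481, a2=4.266, a3=0.414, a0=10.161; τ=−ln(0.1682)/10.161=0.175 → t=0.175; u2·a0=0.0287·10.161=0.292 ≤ a1=5.481 → R1 fires; E=9 M=4 G=6
Draw 2: a1=7.308, a2=4.266, a3=0.552, a0=12.126; τ=−ln(0.9366)/12.126=0.005 → t=0.181; u2·a0=0.3731·12.126=4.524 ≤ a1=7.308 → R1 fires; E=9 M=5 G=6
Draw 3: a1=9.135, a2=4.266, a3=0.690, a0=14.091; τ=−ln(0.3867)/14.091=0.067 → t=0.248; u2·a0=0.0430·14.091=0.606 ≤ a1=9.135 → R1 fires; E=9 M=6 G=6
Draw 4: a1=10.962, a2=4.266, a3=0.828, a0=16.056; τ=−ln(0.8851)/16.056=0.008 → t=0.256; u2·a0=0.9395·16.056=15.085; a1=10.962 < 15.085 ≤ a1+a2=15.228 → R2 fires; E=8 M=7 G=8
Draw 5: a1=11.368, a2=3.792, a3=0.966, a0=16.126; τ=−ln(0.9548)/16.126=0.003 → t=0.259; u2·a0=0.6660·16.126=10.740 ≤ a1=11.368 → R1 fires; E=8 M=8 G=8
Draw 6: a1=12.992, a2=3.792, a3=1.104, a0=17.888; τ=−ln(0.8461)/17.888=0.009 → t=0.268; u2·a0=0.8569·17.888=15.328; a1=12.992 < 15.328 ≤ a1+a2=16.784 → R2 fires; E=7 M=9 G=10
Draw 7: a1=12.789, a2=3.318, a3=1.242, a0=17.349; τ=−ln(0.5744)/17.349=0.032 → t=0.300; u2·a0=0.0583·17.349=1.011 ≤ a1=12.789 → R1 fires; E=7 M=10 G=10
Draw 8: a1=14.210, a2=3.318, a3=1.380, a0=18.908; τ=−ln(0.5889)/18.908=0.028 → t=0.328; u2·a0=0.6035·18.908=11.411 ≤ a1=14.210 → R1 fires; E=7 M=11 G=10
Draw 9: a1=15.631, a2=3.318, a3=1.518, a0=20.467; τ=−ln(0.9983)/20.467=0.000 → t=0.328; u2·a0=0.3943·20.467=8.070 ≤ a1=15.631 → R1 fires; E=7 M=12 G=10
Draw 10: a1=17.052, a2=3.318, a3=1.656, a0=22.026; τ=−ln(0.1976)/22.026=0.074 → t=0.402 > T=0.37: stop.
G first becomes ≥ 7 when it reaches 8 at the event at t=0.256.

Threshold first reached at t = 0.256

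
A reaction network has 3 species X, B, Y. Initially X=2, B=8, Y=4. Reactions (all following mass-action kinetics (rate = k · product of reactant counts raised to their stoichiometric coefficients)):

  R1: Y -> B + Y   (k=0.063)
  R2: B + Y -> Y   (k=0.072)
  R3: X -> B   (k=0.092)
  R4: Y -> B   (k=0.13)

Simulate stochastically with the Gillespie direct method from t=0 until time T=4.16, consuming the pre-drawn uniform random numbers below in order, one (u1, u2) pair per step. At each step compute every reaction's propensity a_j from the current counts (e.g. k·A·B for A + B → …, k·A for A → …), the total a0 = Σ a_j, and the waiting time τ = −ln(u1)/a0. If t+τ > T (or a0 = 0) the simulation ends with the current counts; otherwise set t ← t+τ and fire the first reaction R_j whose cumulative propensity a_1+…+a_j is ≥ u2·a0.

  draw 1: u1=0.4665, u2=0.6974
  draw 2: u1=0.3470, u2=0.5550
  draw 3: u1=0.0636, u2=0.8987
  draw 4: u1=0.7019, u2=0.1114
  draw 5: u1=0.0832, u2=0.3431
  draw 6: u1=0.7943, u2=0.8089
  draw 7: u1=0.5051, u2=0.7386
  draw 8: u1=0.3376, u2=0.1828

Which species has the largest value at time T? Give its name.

t=0.000: X=2 B=8 Y=4
Draw 1: a1=0.252, a2=2.304, a3=0.184, a4=0.520, a0=3.260; τ=−ln(0.4665)/3.260=0.234 → t=0.234; u2·a0=0.6974·3.260=2.274; a1=0.252 < 2.274 ≤ a1+a2=2.556 → R2 fires; X=2 B=7 Y=4
Draw 2: a1=0.252, a2=2.016, a3=0.184, a4=0.520, a0=2.972; τ=−ln(0.3470)/2.972=0.356 → t=0.590; u2·a0=0.5550·2.972=1.649; a1=0.252 < 1.649 ≤ a1+a2=2.268 → R2 fires; X=2 B=6 Y=4
Draw 3: a1=0.252, a2=1.728, a3=0.184, a4=0.520, a0=2.684; τ=−ln(0.0636)/2.684=1.027 → t=1.617; u2·a0=0.8987·2.684=2.412; a1+…+a3=2.164 < 2.412 ≤ a1+…+a4=2.684 → R4 fires; X=2 B=7 Y=3
Draw 4: a1=0.189, a2=1.512, a3=0.184, a4=0.390, a0=2.275; τ=−ln(0.7019)/2.275=0.156 → t=1.772; u2·a0=0.1114·2.275=0.253; a1=0.189 < 0.253 ≤ a1+a2=1.701 → R2 fires; X=2 B=6 Y=3
Draw 5: a1=0.189, a2=1.296, a3=0.184, a4=0.390, a0=2.059; τ=−ln(0.0832)/2.059=1.208 → t=2.980; u2·a0=0.3431·2.059=0.706; a1=0.189 < 0.706 ≤ a1+a2=1.485 → R2 fires; X=2 B=5 Y=3
Draw 6: a1=0.189, a2=1.080, a3=0.184, a4=0.390, a0=1.843; τ=−ln(0.7943)/1.843=0.125 → t=3.105; u2·a0=0.8089·1.843=1.491; a1+…+a3=1.453 < 1.491 ≤ a1+…+a4=1.843 → R4 fires; X=2 B=6 Y=2
Draw 7: a1=0.126, a2=0.864, a3=0.184, a4=0.260, a0=1.434; τ=−ln(0.5051)/1.434=0.476 → t=3.581; u2·a0=0.7386·1.434=1.059; a1+a2=0.990 < 1.059 ≤ a1+…+a3=1.174 → R3 fires; X=1 B=7 Y=2
Draw 8: a1=0.126, a2=1.008, a3=0.092, a4=0.260, a0=1.486; τ=−ln(0.3376)/1.486=0.731 → t=4.312 > T=4.16: stop.
At T=4.16: X=1 B=7 Y=2; the largest is B.

Dominant species at T: B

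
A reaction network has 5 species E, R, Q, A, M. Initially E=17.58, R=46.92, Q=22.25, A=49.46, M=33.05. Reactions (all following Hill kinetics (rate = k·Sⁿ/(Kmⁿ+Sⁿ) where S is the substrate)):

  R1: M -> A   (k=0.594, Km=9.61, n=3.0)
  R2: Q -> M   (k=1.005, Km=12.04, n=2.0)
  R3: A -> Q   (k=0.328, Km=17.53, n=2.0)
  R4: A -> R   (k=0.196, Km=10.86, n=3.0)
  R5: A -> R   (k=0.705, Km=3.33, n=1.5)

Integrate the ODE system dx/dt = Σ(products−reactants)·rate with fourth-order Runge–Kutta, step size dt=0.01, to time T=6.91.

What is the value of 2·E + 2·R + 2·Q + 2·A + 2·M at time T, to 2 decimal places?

Value at T = 338.52

Check how each reaction changes W = 2·E + 2·R + 2·Q + 2·A + 2·M (weight of products minus weight of reactants):
R1: M -> A: (2·1) − (2·1) = 2 − 2 = 0
R2: Q -> M: (2·1) − (2·1) = 2 − 2 = 0
R3: A -> Q: (2·1) − (2·1) = 2 − 2 = 0
R4: A -> R: (2·1) − (2·1) = 2 − 2 = 0
R5: A -> R: (2·1) − (2·1) = 2 − 2 = 0
Every reaction leaves W unchanged, so W is conserved and no simulation is needed: W(T) = W(0) = 2·17.58 + 2·46.92 + 2·22.25 + 2·49.46 + 2·33.05 = 338.52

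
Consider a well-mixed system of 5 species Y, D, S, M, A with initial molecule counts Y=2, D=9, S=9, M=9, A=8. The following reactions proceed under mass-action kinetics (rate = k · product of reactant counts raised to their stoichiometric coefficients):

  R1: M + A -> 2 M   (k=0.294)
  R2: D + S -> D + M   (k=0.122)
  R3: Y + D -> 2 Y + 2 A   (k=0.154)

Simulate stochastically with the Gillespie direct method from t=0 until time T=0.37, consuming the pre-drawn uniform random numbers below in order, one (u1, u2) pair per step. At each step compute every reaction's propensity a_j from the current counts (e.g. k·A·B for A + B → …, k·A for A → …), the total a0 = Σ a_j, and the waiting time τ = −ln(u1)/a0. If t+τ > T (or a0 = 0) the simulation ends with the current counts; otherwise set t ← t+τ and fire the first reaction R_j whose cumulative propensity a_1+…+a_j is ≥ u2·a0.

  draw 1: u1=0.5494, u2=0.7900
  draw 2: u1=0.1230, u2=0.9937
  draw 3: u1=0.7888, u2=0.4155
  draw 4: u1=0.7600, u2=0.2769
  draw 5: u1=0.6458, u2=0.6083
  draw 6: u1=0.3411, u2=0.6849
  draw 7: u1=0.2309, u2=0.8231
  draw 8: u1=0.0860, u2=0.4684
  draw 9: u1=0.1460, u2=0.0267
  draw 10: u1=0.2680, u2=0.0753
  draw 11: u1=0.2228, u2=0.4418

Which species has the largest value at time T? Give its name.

Dominant species at T: M

t=0.000: Y=2 D=9 S=9 M=9 A=8
Draw 1: a1=21.168, a2=9.882, a3=2.772, a0=33.822; τ=−ln(0.5494)/33.822=0.018 → t=0.018; u2·a0=0.7900·33.822=26.719; a1=21.168 < 26.719 ≤ a1+a2=31.050 → R2 fires; Y=2 D=9 S=8 M=10 A=8
Draw 2: a1=23.520, a2=8.784, a3=2.772, a0=35.076; τ=−ln(0.1230)/35.076=0.060 → t=0.077; u2·a0=0.9937·35.076=34.855; a1+a2=32.304 < 34.855 ≤ a1+…+a3=35.076 → R3 fires; Y=3 D=8 S=8 M=10 A=10
Draw 3: a1=29.400, a2=7.808, a3=3.696, a0=40.904; τ=−ln(0.7888)/40.904=0.006 → t=0.083; u2·a0=0.4155·40.904=16.996 ≤ a1=29.400 → R1 fires; Y=3 D=8 S=8 M=11 A=9
Draw 4: a1=29.106, a2=7.808, a3=3.696, a0=40.610; τ=−ln(0.7600)/40.610=0.007 → t=0.090; u2·a0=0.2769·40.610=11.245 ≤ a1=29.106 → R1 fires; Y=3 D=8 S=8 M=12 A=8
Draw 5: a1=28.224, a2=7.808, a3=3.696, a0=39.728; τ=−ln(0.6458)/39.728=0.011 → t=0.101; u2·a0=0.6083·39.728=24.167 ≤ a1=28.224 → R1 fires; Y=3 D=8 S=8 M=13 A=7
Draw 6: a1=26.754, a2=7.808, a3=3.696, a0=38.258; τ=−ln(0.3411)/38.258=0.028 → t=0.129; u2·a0=0.6849·38.258=26.203 ≤ a1=26.754 → R1 fires; Y=3 D=8 S=8 M=14 A=6
Draw 7: a1=24.696, a2=7.808, a3=3.696, a0=36.200; τ=−ln(0.2309)/36.200=0.040 → t=0.170; u2·a0=0.8231·36.200=29.796; a1=24.696 < 29.796 ≤ a1+a2=32.504 → R2 fires; Y=3 D=8 S=7 M=15 A=6
Draw 8: a1=26.460, a2=6.832, a3=3.696, a0=36.988; τ=−ln(0.0860)/36.988=0.066 → t=0.236; u2·a0=0.4684·36.988=17.325 ≤ a1=26.460 → R1 fires; Y=3 D=8 S=7 M=16 A=5
Draw 9: a1=23.520, a2=6.832, a3=3.696, a0=34.048; τ=−ln(0.1460)/34.048=0.057 → t=0.292; u2·a0=0.0267·34.048=0.909 ≤ a1=23.520 → R1 fires; Y=3 D=8 S=7 M=17 A=4
Draw 10: a1=19.992, a2=6.832, a3=3.696, a0=30.520; τ=−ln(0.2680)/30.520=0.043 → t=0.336; u2·a0=0.0753·30.520=2.298 ≤ a1=19.992 → R1 fires; Y=3 D=8 S=7 M=18 A=3
Draw 11: a1=15.876, a2=6.832, a3=3.696, a0=26.404; τ=−ln(0.2228)/26.404=0.057 → t=0.392 > T=0.37: stop.
At T=0.37: Y=3 D=8 S=7 M=18 A=3; the largest is M.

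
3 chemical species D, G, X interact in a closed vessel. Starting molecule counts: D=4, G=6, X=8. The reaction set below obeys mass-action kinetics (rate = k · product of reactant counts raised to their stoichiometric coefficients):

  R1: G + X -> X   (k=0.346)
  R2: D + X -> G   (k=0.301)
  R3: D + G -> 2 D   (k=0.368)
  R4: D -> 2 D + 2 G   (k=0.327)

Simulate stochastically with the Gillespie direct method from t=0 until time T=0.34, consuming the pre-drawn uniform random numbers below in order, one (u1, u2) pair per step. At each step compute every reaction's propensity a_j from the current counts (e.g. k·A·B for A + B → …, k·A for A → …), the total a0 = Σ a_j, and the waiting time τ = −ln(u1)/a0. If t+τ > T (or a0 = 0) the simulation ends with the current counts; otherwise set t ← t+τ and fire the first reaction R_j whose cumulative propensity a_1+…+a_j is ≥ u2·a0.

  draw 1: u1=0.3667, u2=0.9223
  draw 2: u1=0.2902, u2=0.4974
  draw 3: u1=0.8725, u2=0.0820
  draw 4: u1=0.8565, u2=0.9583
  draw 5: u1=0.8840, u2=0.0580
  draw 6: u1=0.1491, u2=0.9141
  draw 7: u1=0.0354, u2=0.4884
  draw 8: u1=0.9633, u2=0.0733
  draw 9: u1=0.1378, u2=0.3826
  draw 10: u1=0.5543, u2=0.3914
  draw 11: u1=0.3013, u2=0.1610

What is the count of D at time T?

t=0.000: D=4 G=6 X=8
Draw 1: a1=16.608, a2=9.632, a3=8.832, a4=1.308, a0=36.380; τ=−ln(0.3667)/36.380=0.028 → t=0.028; u2·a0=0.9223·36.380=33.553; a1+a2=26.240 < 33.553 ≤ a1+…+a3=35.072 → R3 fires; D=5 G=5 X=8
Draw 2: a1=13.840, a2=12.040, a3=9.200, a4=1.635, a0=36.715; τ=−ln(0.2902)/36.715=0.034 → t=0.061; u2·a0=0.4974·36.715=18.262; a1=13.840 < 18.262 ≤ a1+a2=25.880 → R2 fires; D=4 G=6 X=7
Draw 3: a1=14.532, a2=8.428, a3=8.832, a4=1.308, a0=33.100; τ=−ln(0.8725)/33.100=0.004 → t=0.065; u2·a0=0.0820·33.100=2.714 ≤ a1=14.532 → R1 fires; D=4 G=5 X=7
Draw 4: a1=12.110, a2=8.428, a3=7.360, a4=1.308, a0=29.206; τ=−ln(0.8565)/29.206=0.005 → t=0.071; u2·a0=0.9583·29.206=27.988; a1+…+a3=27.898 < 27.988 ≤ a1+…+a4=29.206 → R4 fires; D=5 G=7 X=7
Draw 5: a1=16.954, a2=10.535, a3=12.880, a4=1.635, a0=42.004; τ=−ln(0.8840)/42.004=0.003 → t=0.074; u2·a0=0.0580·42.004=2.436 ≤ a1=16.954 → R1 fires; D=5 G=6 X=7
Draw 6: a1=14.532, a2=10.535, a3=11.040, a4=1.635, a0=37.742; τ=−ln(0.1491)/37.742=0.050 → t=0.124; u2·a0=0.9141·37.742=34.500; a1+a2=25.067 < 34.500 ≤ a1+…+a3=36.107 → R3 fires; D=6 G=5 X=7
Draw 7: a1=12.110, a2=12.642, a3=11.040, a4=1.962, a0=37.754; τ=−ln(0.0354)/37.754=0.088 → t=0.213; u2·a0=0.4884·37.754=18.439; a1=12.110 < 18.439 ≤ a1+a2=24.752 → R2 fires; D=5 G=6 X=6
Draw 8: a1=12.456, a2=9.030, a3=11.040, a4=1.635, a0=34.161; τ=−ln(0.9633)/34.161=0.001 → t=0.214; u2·a0=0.0733·34.161=2.504 ≤ a1=12.456 → R1 fires; D=5 G=5 X=6
Draw 9: a1=10.380, a2=9.030, a3=9.200, a4=1.635, a0=30.245; τ=−ln(0.1378)/30.245=0.066 → t=0.279; u2·a0=0.3826·30.245=11.572; a1=10.380 < 11.572 ≤ a1+a2=19.410 → R2 fires; D=4 G=6 X=5
Draw 10: a1=10.380, a2=6.020, a3=8.832, a4=1.308, a0=26.540; τ=−ln(0.5543)/26.540=0.022 → t=0.301; u2·a0=0.3914·26.540=10.388; a1=10.380 < 10.388 ≤ a1+a2=16.400 → R2 fires; D=3 G=7 X=4
Draw 11: a1=9.688, a2=3.612, a3=7.728, a4=0.981, a0=22.009; τ=−ln(0.3013)/22.009=0.055 → t=0.356 > T=0.34: stop.
Read off D at T=0.34: 3

D at T = 3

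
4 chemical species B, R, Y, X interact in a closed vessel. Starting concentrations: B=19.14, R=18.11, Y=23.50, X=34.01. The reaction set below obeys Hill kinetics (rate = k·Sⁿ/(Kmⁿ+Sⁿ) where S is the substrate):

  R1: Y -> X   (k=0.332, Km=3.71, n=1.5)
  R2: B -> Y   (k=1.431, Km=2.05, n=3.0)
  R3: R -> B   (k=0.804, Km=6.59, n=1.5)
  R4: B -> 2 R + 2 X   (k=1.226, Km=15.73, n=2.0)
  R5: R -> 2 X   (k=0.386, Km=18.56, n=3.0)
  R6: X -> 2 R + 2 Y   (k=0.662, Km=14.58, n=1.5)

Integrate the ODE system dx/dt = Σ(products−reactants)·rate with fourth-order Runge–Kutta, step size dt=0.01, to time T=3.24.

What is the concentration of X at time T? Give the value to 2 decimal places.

X at T = 38.98

RK4 with dt=0.01: 324 steps to T=3.24. Trajectory (selected grid times):
t=0.00: B=19.14 R=18.11 Y=23.50 X=34.01
t=0.36: B=18.60 R=18.70 Y=24.28 X=34.59
t=0.72: B=18.08 R=19.27 Y=25.05 X=35.17
t=1.08: B=17.55 R=19.82 Y=25.83 X=35.74
t=1.44: B=17.04 R=20.37 Y=26.61 X=36.30
t=1.80: B=16.54 R=20.89 Y=27.39 X=36.86
t=2.16: B=16.04 R=21.40 Y=28.17 X=37.40
t=2.52: B=15.55 R=21.90 Y=28.96 X=37.94
t=2.88: B=15.07 R=22.37 Y=29.74 X=38.47
t=3.24: B=14.60 R=22.84 Y=30.53 X=38.98
Read off X at T=3.24: 38.98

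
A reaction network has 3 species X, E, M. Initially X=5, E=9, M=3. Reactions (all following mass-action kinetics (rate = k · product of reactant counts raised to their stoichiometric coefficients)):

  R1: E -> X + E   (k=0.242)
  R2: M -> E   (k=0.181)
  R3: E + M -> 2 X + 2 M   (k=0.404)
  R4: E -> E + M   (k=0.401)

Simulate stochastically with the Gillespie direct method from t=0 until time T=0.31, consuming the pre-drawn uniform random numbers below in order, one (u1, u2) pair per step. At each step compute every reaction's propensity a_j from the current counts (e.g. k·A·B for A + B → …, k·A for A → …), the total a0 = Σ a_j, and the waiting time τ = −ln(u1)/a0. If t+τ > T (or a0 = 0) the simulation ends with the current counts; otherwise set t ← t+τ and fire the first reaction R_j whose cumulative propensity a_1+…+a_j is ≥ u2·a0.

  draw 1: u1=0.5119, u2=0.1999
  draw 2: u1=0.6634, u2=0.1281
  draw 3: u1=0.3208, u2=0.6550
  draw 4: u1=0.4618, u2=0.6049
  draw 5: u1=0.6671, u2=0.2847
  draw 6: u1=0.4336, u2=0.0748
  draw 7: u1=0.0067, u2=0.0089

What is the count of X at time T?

t=0.000: X=5 E=9 M=3
Draw 1: a1=2.178, a2=0.543, a3=10.908, a4=3.609, a0=17.238; τ=−ln(0.5119)/17.238=0.039 → t=0.039; u2·a0=0.1999·17.238=3.446; a1+a2=2.721 < 3.446 ≤ a1+…+a3=13.629 → R3 fires; X=7 E=8 M=4
Draw 2: a1=1.936, a2=0.724, a3=12.928, a4=3.208, a0=18.796; τ=−ln(0.6634)/18.796=0.022 → t=0.061; u2·a0=0.1281·18.796=2.408; a1=1.936 < 2.408 ≤ a1+a2=2.660 → R2 fires; X=7 E=9 M=3
Draw 3: a1=2.178, a2=0.543, a3=10.908, a4=3.609, a0=17.238; τ=−ln(0.3208)/17.238=0.066 → t=0.127; u2·a0=0.6550·17.238=11.291; a1+a2=2.721 < 11.291 ≤ a1+…+a3=13.629 → R3 fires; X=9 E=8 M=4
Draw 4: a1=1.936, a2=0.724, a3=12.928, a4=3.208, a0=18.796; τ=−ln(0.4618)/18.796=0.041 → t=0.168; u2·a0=0.6049·18.796=11.370; a1+a2=2.660 < 11.370 ≤ a1+…+a3=15.588 → R3 fires; X=11 E=7 M=5
Draw 5: a1=1.694, a2=0.905, a3=14.140, a4=2.807, a0=19.546; τ=−ln(0.6671)/19.546=0.021 → t=0.188; u2·a0=0.2847·19.546=5.565; a1+a2=2.599 < 5.565 ≤ a1+…+a3=16.739 → R3 fires; X=13 E=6 M=6
Draw 6: a1=1.452, a2=1.086, a3=14.544, a4=2.406, a0=19.488; τ=−ln(0.4336)/19.488=0.043 → t=0.231; u2·a0=0.0748·19.488=1.458; a1=1.452 < 1.458 ≤ a1+a2=2.538 → R2 fires; X=13 E=7 M=5
Draw 7: a1=1.694, a2=0.905, a3=14.140, a4=2.807, a0=19.546; τ=−ln(0.0067)/19.546=0.256 → t=0.487 > T=0.31: stop.
Read off X at T=0.31: 13

X at T = 13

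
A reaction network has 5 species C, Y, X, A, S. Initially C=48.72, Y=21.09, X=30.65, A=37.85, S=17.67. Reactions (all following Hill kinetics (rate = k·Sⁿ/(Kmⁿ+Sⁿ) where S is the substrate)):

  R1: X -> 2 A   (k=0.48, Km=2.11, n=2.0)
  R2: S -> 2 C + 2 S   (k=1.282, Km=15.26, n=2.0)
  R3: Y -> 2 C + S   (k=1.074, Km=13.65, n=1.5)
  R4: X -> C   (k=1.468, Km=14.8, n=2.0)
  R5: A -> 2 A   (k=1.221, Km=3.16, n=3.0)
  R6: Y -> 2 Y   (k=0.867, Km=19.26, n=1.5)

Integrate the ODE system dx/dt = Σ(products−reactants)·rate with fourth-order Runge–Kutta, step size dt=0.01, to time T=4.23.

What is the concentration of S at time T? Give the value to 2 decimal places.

RK4 with dt=0.01: 423 steps to T=4.23. Trajectory (selected grid times):
t=0.00: C=48.72 Y=21.09 X=30.65 A=37.85 S=17.67
t=0.47: C=50.64 Y=20.98 X=29.87 A=38.87 S=18.35
t=0.94: C=52.58 Y=20.86 X=29.09 A=39.90 S=19.04
t=1.41: C=54.53 Y=20.75 X=28.32 A=40.92 S=19.75
t=1.88: C=56.49 Y=20.63 X=27.56 A=41.94 S=20.46
t=2.35: C=58.46 Y=20.52 X=26.80 A=42.96 S=21.18
t=2.82: C=60.44 Y=20.41 X=26.05 A=43.98 S=21.90
t=3.29: C=62.43 Y=20.29 X=25.31 A=45.01 S=22.64
t=3.76: C=64.42 Y=20.18 X=24.58 A=46.03 S=23.38
t=4.23: C=66.43 Y=20.07 X=23.85 A=47.05 S=24.13
Read off S at T=4.23: 24.13

S at T = 24.13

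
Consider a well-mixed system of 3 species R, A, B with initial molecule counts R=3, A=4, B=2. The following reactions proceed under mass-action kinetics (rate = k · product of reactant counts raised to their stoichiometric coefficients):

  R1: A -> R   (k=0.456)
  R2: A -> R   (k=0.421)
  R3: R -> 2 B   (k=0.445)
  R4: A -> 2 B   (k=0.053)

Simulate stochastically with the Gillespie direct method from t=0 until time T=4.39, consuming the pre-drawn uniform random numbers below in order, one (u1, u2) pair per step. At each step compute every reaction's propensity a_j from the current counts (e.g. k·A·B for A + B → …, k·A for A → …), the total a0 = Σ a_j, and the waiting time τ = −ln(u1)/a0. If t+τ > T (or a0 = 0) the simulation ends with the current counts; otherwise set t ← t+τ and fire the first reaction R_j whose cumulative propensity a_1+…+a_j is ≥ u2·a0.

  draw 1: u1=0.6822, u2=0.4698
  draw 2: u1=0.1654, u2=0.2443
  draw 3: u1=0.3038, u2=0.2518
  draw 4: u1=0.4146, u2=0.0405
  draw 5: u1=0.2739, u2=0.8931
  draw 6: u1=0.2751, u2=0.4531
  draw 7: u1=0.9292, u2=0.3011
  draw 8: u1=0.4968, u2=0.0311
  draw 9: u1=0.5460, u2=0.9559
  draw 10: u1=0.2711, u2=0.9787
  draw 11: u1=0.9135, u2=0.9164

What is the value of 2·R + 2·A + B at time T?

Check how each reaction changes W = 2·R + 2·A + B (weight of products minus weight of reactants):
R1: A -> R: (2·1) − (2·1) = 2 − 2 = 0
R2: A -> R: (2·1) − (2·1) = 2 − 2 = 0
R3: R -> 2 B: (1·2) − (2·1) = 2 − 2 = 0
R4: A -> 2 B: (1·2) − (2·1) = 2 − 2 = 0
Every reaction leaves W unchanged, so W is conserved and no simulation is needed: W(T) = W(0) = 2·3 + 2·4 + 2 = 16

Value at T = 16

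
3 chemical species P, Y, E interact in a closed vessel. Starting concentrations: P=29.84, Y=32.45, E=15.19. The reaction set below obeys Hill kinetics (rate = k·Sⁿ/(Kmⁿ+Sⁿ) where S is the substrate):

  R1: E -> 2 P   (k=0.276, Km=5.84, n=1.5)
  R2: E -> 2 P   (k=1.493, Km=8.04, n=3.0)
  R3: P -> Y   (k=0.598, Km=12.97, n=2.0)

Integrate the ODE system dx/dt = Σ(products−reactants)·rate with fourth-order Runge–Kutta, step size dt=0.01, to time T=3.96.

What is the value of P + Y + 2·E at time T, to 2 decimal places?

Value at T = 92.67

Check how each reaction changes W = P + Y + 2·E (weight of products minus weight of reactants):
R1: E -> 2 P: (1·2) − (2·1) = 2 − 2 = 0
R2: E -> 2 P: (1·2) − (2·1) = 2 − 2 = 0
R3: P -> Y: (1·1) − (1·1) = 1 − 1 = 0
Every reaction leaves W unchanged, so W is conserved and no simulation is needed: W(T) = W(0) = 29.84 + 32.45 + 2·15.19 = 92.67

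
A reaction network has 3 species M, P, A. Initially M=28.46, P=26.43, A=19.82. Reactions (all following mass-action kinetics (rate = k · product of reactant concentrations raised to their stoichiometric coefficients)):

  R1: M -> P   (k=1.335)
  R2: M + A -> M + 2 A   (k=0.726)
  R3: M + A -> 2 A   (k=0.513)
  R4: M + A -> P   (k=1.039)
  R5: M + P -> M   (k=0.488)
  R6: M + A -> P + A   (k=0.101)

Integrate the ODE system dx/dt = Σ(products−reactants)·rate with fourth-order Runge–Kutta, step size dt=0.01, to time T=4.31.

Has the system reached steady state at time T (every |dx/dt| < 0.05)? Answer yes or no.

RK4 with dt=0.01: 431 steps to T=4.31. Trajectory (selected grid times):
t=0.00: M=28.46 P=26.43 A=19.82
t=0.48: M=0.00 P=34.81 A=23.14
t=0.96: M=0.00 P=34.81 A=23.14
t=1.44: M=0.00 P=34.81 A=23.14
t=1.92: M=0.00 P=34.81 A=23.14
t=2.39: M=0.00 P=34.81 A=23.14
t=2.87: M=0.00 P=34.81 A=23.14
t=3.35: M=0.00 P=34.81 A=23.14
t=3.83: M=0.00 P=34.81 A=23.14
t=4.31: M=0.00 P=34.81 A=23.14
Rates at T: R1=0.0000, R2=0.0000, R3=0.0000, R4=0.0000, R5=0.0000, R6=0.0000
dx/dt at T (Σ net stoichiometry × rate): M=-0.0000, P=+0.0000, A=+0.0000
Largest |dx/dt| is |-0.0000| (M) < 0.05 → steady.

Steady state at T: yes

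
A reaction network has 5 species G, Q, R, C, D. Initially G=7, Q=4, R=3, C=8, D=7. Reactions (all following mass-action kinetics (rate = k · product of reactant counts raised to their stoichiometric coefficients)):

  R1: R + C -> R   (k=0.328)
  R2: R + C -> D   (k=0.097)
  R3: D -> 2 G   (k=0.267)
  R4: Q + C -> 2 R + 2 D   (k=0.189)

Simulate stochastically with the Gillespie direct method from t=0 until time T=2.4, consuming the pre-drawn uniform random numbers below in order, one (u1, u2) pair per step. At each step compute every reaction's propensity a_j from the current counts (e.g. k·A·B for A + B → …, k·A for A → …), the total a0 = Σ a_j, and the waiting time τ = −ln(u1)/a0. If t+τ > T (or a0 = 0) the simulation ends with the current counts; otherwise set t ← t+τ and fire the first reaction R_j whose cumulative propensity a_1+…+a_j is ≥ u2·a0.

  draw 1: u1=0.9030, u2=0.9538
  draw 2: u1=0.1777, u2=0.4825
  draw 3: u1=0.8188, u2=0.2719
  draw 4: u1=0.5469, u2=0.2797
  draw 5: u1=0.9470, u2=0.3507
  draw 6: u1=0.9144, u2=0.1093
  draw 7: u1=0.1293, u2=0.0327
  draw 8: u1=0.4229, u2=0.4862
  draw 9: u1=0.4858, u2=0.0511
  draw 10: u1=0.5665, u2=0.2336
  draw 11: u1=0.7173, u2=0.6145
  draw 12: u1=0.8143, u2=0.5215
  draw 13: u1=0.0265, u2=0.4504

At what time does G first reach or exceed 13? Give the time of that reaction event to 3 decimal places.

t=0.000: G=7 Q=4 R=3 C=8 D=7
Draw 1: a1=7.872, a2=2.328, a3=1.869, a4=6.048, a0=18.117; τ=−ln(0.9030)/18.117=0.006 → t=0.006; u2·a0=0.9538·18.117=17.280; a1+…+a3=12.069 < 17.280 ≤ a1+…+a4=18.117 → R4 fires; G=7 Q=3 R=5 C=7 D=9
Draw 2: a1=11.480, a2=3.395, a3=2.403, a4=3.969, a0=21.247; τ=−ln(0.1777)/21.247=0.081 → t=0.087; u2·a0=0.4825·21.247=10.252 ≤ a1=11.480 → R1 fires; G=7 Q=3 R=5 C=6 D=9
Draw 3: a1=9.840, a2=2.910, a3=2.403, a4=3.402, a0=18.555; τ=−ln(0.8188)/18.555=0.011 → t=0.098; u2·a0=0.2719·18.555=5.045 ≤ a1=9.840 → R1 fires; G=7 Q=3 R=5 C=5 D=9
Draw 4: a1=8.200, a2=2.425, a3=2.403, a4=2.835, a0=15.863; τ=−ln(0.5469)/15.863=0.038 → t=0.136; u2·a0=0.2797·15.863=4.437 ≤ a1=8.200 → R1 fires; G=7 Q=3 R=5 C=4 D=9
Draw 5: a1=6.560, a2=1.940, a3=2.403, a4=2.268, a0=13.171; τ=−ln(0.9470)/13.171=0.004 → t=0.140; u2·a0=0.3507·13.171=4.619 ≤ a1=6.560 → R1 fires; G=7 Q=3 R=5 C=3 D=9
Draw 6: a1=4.920, a2=1.455, a3=2.403, a4=1.701, a0=10.479; τ=−ln(0.9144)/10.479=0.009 → t=0.148; u2·a0=0.1093·10.479=1.145 ≤ a1=4.920 → R1 fires; G=7 Q=3 R=5 C=2 D=9
Draw 7: a1=3.280, a2=0.970, a3=2.403, a4=1.134, a0=7.787; τ=−ln(0.1293)/7.787=0.263 → t=0.411; u2·a0=0.0327·7.787=0.255 ≤ a1=3.280 → R1 fires; G=7 Q=3 R=5 C=1 D=9
Draw 8: a1=1.640, a2=0.485, a3=2.403, a4=0.567, a0=5.095; τ=−ln(0.4229)/5.095=0.169 → t=0.580; u2·a0=0.4862·5.095=2.477; a1+a2=2.125 < 2.477 ≤ a1+…+a3=4.528 → R3 fires; G=9 Q=3 R=5 C=1 D=8
Draw 9: a1=1.640, a2=0.485, a3=2.136, a4=0.567, a0=4.828; τ=−ln(0.4858)/4.828=0.150 → t=0.730; u2·a0=0.0511·4.828=0.247 ≤ a1=1.640 → R1 fires; G=9 Q=3 R=5 C=0 D=8
Draw 10: a1=0.000, a2=0.000, a3=2.136, a4=0.000, a0=2.136; τ=−ln(0.5665)/2.136=0.266 → t=0.996; u2·a0=0.2336·2.136=0.499; a1+a2=0.000 < 0.499 ≤ a1+…+a3=2.136 → R3 fires; G=11 Q=3 R=5 C=0 D=7
Draw 11: a1=0.000, a2=0.000, a3=1.869, a4=0.000, a0=1.869; τ=−ln(0.7173)/1.869=0.178 → t=1.173; u2·a0=0.6145·1.869=1.149; a1+a2=0.000 < 1.149 ≤ a1+…+a3=1.869 → R3 fires; G=13 Q=3 R=5 C=0 D=6
Draw 12: a1=0.000, a2=0.000, a3=1.602, a4=0.000, a0=1.602; τ=−ln(0.8143)/1.602=0.128 → t=1.302; u2·a0=0.5215·1.602=0.835; a1+a2=0.000 < 0.835 ≤ a1+…+a3=1.602 → R3 fires; G=15 Q=3 R=5 C=0 D=5
Draw 13: a1=0.000, a2=0.000, a3=1.335, a4=0.000, a0=1.335; τ=−ln(0.0265)/1.335=2.720 → t=4.021 > T=2.4: stop.
G first becomes ≥ 13 when it reaches 13 at the event at t=1.173.

Threshold first reached at t = 1.173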